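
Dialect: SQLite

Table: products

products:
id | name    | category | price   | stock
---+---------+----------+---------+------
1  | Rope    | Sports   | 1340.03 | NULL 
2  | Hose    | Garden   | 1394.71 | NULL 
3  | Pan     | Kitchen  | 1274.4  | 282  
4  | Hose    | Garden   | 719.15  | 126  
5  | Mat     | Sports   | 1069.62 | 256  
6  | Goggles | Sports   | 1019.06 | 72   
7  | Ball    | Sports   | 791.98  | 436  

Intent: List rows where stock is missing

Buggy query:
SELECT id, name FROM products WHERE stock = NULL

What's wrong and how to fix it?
Bug: Comparing to NULL with '=' never matches; NULL = NULL is unknown, not true

Fix: Replace '= NULL' with 'IS NULL'

Corrected query:
SELECT id, name FROM products WHERE stock IS NULL

Result:
id | name
---+-----
1  | Rope
2  | Hose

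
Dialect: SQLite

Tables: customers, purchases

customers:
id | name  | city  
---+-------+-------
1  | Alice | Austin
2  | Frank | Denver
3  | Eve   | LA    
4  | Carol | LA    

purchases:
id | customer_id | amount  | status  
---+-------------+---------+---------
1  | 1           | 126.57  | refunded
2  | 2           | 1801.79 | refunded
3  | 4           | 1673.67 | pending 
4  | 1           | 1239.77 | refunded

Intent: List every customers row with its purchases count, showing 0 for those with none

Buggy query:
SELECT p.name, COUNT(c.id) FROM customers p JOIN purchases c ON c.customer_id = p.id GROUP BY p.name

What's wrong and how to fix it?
Bug: INNER JOIN drops customers rows that have no matching purchases rows

Fix: Switch to LEFT JOIN to retain unmatched parent rows

Corrected query:
SELECT p.name, COUNT(c.id) FROM customers p LEFT JOIN purchases c ON c.customer_id = p.id GROUP BY p.name

Result:
name  | COUNT(c.id)
------+------------
Alice | 2          
Carol | 1          
Eve   | 0          
Frank | 1          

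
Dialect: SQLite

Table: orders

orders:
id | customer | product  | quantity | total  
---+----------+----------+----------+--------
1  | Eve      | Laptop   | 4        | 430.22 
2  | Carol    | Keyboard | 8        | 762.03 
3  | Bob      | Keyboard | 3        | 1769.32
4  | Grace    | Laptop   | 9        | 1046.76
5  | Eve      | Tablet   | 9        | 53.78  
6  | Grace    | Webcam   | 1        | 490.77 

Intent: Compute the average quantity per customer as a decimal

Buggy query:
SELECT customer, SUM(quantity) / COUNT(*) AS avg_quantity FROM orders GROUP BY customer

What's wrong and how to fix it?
Bug: SUM(quantity) and COUNT(*) are both integers; the division truncates the fractional part

Fix: Cast one side to REAL so the division keeps the fractional part

Corrected query:
SELECT customer, SUM(quantity) * 1.0 / COUNT(*) AS avg_quantity FROM orders GROUP BY customer

Result:
customer | avg_quantity
---------+-------------
Bob      | 3           
Carol    | 8           
Eve      | 6.5         
Grace    | 5           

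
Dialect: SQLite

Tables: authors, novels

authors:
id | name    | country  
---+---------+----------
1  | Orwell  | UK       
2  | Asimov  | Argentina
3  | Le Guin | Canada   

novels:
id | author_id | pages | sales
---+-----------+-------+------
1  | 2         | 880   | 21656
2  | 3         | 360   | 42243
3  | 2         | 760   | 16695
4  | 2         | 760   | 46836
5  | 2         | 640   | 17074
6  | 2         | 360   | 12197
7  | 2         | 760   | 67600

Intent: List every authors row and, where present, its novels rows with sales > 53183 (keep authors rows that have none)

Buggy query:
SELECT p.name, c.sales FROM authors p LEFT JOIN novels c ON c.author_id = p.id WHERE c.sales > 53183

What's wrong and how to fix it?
Bug: A WHERE condition on the right-hand table after LEFT JOIN drops unmatched parents

Fix: Move the right-table condition into the ON clause so unmatched parents are kept

Corrected query:
SELECT p.name, c.sales FROM authors p LEFT JOIN novels c ON c.author_id = p.id AND c.sales > 53183

Result:
name    | sales
--------+------
Orwell  | NULL 
Asimov  | 67600
Le Guin | NULL 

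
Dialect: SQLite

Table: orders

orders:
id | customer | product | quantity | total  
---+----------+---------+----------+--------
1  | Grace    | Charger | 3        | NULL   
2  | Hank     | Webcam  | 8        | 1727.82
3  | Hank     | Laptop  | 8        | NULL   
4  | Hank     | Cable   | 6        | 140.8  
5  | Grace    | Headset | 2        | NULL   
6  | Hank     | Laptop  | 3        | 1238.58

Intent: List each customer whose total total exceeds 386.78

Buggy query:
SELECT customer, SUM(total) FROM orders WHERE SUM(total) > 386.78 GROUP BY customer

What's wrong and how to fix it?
Bug: Aggregate functions cannot appear in a WHERE clause

Fix: Move the aggregate condition to a HAVING clause

Corrected query:
SELECT customer, SUM(total) FROM orders GROUP BY customer HAVING SUM(total) > 386.78

Result:
customer | SUM(total)
---------+-----------
Hank     | 3107.2    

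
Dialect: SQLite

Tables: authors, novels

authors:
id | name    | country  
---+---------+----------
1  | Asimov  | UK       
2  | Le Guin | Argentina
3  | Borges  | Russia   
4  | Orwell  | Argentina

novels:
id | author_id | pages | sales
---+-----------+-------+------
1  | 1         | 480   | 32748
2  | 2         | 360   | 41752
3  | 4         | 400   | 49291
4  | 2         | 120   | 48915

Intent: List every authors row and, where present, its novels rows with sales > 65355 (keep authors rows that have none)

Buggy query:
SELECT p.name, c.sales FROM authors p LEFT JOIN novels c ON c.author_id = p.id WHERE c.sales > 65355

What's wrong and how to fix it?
Bug: A WHERE condition on the right-hand table after LEFT JOIN drops unmatched parents

Fix: Put 'c.sales > 65355' in the JOIN's ON clause instead of WHERE

Corrected query:
SELECT p.name, c.sales FROM authors p LEFT JOIN novels c ON c.author_id = p.id AND c.sales > 65355

Result:
name    | sales
--------+------
Asimov  | NULL 
Le Guin | NULL 
Borges  | NULL 
Orwell  | NULL 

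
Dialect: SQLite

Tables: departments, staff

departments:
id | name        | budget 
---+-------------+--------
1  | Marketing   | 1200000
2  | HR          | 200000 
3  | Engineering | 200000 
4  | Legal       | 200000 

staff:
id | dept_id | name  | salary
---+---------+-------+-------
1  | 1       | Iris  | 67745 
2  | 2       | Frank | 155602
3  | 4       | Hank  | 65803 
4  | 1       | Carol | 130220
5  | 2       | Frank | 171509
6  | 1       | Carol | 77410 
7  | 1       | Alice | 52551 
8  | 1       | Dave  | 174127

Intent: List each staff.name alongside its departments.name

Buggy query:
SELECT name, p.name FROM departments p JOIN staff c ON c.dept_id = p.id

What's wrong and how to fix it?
Bug: Both tables have a 'name' column; the unqualified reference is ambiguous

Fix: Prefix ambiguous columns with the table alias

Corrected query:
SELECT c.name, p.name FROM departments p JOIN staff c ON c.dept_id = p.id

Result:
name  | name     
------+----------
Iris  | Marketing
Frank | HR       
Hank  | Legal    
Carol | Marketing
Frank | HR       
Carol | Marketing
Alice | Marketing
Dave  | Marketing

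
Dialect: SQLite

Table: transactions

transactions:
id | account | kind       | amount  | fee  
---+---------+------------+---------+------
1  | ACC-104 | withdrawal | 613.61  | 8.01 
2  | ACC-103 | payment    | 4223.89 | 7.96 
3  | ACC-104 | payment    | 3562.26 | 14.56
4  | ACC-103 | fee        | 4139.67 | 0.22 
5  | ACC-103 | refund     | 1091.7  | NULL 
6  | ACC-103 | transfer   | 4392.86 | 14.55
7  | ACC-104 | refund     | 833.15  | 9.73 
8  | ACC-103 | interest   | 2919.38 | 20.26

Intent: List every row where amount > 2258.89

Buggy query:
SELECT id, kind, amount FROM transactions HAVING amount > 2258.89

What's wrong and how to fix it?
Bug: HAVING filters the output of aggregation, but this query has no GROUP BY and no aggregate functions, so SQLite rejects it (HAVING clause on a non-aggregate query); the condition here is per row

Fix: Use WHERE for row-level filtering

Corrected query:
SELECT id, kind, amount FROM transactions WHERE amount > 2258.89

Result:
id | kind     | amount 
---+----------+--------
2  | payment  | 4223.89
3  | payment  | 3562.26
4  | fee      | 4139.67
6  | transfer | 4392.86
8  | interest | 2919.38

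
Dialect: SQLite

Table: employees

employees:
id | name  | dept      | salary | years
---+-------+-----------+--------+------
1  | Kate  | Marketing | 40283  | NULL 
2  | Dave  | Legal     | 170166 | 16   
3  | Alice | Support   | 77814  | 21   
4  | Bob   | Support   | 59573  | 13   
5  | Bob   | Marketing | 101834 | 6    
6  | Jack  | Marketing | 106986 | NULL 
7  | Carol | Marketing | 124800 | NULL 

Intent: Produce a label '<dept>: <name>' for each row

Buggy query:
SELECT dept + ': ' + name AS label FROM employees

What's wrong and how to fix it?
Bug: SQLite uses || for string concatenation; + coerces text to numbers (yielding 0)

Fix: Use the || operator for string concatenation

Corrected query:
SELECT dept || ': ' || name AS label FROM employees

Result:
label           
----------------
Marketing: Kate 
Legal: Dave     
Support: Alice  
Support: Bob    
Marketing: Bob  
Marketing: Jack 
Marketing: Carol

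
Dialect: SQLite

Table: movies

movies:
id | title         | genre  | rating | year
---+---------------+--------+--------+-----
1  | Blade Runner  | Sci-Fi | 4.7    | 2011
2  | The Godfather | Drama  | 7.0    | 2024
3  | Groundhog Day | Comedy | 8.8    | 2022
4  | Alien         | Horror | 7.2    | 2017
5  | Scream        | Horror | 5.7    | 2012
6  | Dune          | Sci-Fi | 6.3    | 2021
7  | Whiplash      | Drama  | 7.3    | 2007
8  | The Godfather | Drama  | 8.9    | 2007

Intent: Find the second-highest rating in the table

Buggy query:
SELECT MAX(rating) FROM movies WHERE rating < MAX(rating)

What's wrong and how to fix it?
Bug: MAX(rating) on the right of the comparison is an aggregate-in-WHERE error

Fix: Compute the overall MAX in a subquery, then take MAX of rows below it

Corrected query:
SELECT MAX(rating) FROM movies WHERE rating < (SELECT MAX(rating) FROM movies)

Result:
MAX(rating)
-----------
8.8        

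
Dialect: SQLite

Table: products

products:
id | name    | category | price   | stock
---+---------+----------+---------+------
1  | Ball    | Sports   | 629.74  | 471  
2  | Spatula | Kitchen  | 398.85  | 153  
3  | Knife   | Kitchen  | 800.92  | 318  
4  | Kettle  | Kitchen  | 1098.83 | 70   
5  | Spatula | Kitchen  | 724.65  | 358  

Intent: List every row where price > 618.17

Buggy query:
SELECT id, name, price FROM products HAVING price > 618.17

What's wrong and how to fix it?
Bug: This is a non-aggregate query (no GROUP BY, no aggregates), so in SQLite the HAVING clause is invalid here; a row-level condition belongs in WHERE

Fix: Use WHERE for row-level filtering

Corrected query:
SELECT id, name, price FROM products WHERE price > 618.17

Result:
id | name    | price  
---+---------+--------
1  | Ball    | 629.74 
3  | Knife   | 800.92 
4  | Kettle  | 1098.83
5  | Spatula | 724.65 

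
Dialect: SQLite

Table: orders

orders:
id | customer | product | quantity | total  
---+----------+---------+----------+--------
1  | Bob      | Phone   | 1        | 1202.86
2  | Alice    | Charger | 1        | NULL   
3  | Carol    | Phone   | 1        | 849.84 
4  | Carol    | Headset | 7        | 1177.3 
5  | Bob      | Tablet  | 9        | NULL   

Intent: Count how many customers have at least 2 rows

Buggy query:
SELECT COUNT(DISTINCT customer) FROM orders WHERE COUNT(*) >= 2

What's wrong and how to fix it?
Bug: WHERE filters individual rows, not groups, so a group-level COUNT is invalid there

Fix: Use a subquery that GROUPs and filters with HAVING, then count its rows

Corrected query:
SELECT COUNT(*) FROM (SELECT customer FROM orders GROUP BY customer HAVING COUNT(*) >= 2)

Result:
COUNT(*)
--------
2       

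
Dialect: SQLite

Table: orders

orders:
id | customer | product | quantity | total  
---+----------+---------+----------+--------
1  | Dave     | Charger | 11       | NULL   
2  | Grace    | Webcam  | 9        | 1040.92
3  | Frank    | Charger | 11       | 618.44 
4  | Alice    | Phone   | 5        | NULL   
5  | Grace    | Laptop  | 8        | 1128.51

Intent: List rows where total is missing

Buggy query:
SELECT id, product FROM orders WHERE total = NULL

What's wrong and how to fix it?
Bug: Comparing to NULL with '=' never matches; NULL = NULL is unknown, not true

Fix: Use IS NULL to test for NULL

Corrected query:
SELECT id, product FROM orders WHERE total IS NULL

Result:
id | product
---+--------
1  | Charger
4  | Phone  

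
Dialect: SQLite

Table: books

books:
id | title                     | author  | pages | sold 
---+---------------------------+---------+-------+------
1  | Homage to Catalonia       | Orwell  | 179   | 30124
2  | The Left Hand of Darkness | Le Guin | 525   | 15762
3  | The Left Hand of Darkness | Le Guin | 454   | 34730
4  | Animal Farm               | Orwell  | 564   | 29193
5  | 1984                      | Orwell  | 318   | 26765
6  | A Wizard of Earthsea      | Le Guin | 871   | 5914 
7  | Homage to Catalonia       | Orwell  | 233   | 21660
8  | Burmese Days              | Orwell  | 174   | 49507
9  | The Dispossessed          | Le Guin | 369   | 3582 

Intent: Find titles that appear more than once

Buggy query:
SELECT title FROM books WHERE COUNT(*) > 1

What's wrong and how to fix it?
Bug: WHERE can't reference COUNT(*); aggregates are computed after WHERE

Fix: Group first, then use HAVING for the count condition

Corrected query:
SELECT title FROM books GROUP BY title HAVING COUNT(*) > 1

Result:
title                    
-------------------------
Homage to Catalonia      
The Left Hand of Darkness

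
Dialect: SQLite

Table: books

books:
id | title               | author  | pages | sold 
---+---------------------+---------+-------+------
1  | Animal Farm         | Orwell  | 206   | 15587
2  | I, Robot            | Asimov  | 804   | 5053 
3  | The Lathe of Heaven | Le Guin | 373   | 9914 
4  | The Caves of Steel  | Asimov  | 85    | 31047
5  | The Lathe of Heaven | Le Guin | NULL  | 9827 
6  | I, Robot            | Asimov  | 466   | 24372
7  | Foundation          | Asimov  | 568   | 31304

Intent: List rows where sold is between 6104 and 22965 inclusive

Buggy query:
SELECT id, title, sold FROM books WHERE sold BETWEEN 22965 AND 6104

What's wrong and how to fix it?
Bug: The bounds are reversed; BETWEEN a AND b requires a <= b to match anything

Fix: Write BETWEEN 6104 AND 22965

Corrected query:
SELECT id, title, sold FROM books WHERE sold BETWEEN 6104 AND 22965

Result:
id | title               | sold 
---+---------------------+------
1  | Animal Farm         | 15587
3  | The Lathe of Heaven | 9914 
5  | The Lathe of Heaven | 9827 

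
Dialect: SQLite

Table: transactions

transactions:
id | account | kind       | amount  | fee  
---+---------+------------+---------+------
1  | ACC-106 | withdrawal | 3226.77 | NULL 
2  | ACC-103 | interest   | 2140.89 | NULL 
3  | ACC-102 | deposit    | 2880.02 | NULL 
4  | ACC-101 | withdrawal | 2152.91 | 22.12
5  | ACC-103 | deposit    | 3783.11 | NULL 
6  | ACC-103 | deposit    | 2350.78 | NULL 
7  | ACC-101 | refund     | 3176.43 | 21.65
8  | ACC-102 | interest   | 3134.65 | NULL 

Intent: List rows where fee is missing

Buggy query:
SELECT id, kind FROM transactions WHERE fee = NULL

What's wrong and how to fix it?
Bug: Comparing to NULL with '=' never matches; NULL = NULL is unknown, not true

Fix: Use IS NULL to test for NULL

Corrected query:
SELECT id, kind FROM transactions WHERE fee IS NULL

Result:
id | kind      
---+-----------
1  | withdrawal
2  | interest  
3  | deposit   
5  | deposit   
6  | deposit   
8  | interest  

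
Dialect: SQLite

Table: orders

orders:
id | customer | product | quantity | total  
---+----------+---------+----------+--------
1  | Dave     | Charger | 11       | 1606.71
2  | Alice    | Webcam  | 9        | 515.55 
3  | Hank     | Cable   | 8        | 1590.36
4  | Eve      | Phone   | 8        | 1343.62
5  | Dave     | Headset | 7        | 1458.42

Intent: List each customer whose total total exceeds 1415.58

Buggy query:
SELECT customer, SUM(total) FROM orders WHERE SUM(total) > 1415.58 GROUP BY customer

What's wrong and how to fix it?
Bug: WHERE runs before GROUP BY, so aggregates aren't available there

Fix: Move the aggregate condition to a HAVING clause

Corrected query:
SELECT customer, SUM(total) FROM orders GROUP BY customer HAVING SUM(total) > 1415.58

Result:
customer | SUM(total)
---------+-----------
Dave     | 3065.13   
Hank     | 1590.36   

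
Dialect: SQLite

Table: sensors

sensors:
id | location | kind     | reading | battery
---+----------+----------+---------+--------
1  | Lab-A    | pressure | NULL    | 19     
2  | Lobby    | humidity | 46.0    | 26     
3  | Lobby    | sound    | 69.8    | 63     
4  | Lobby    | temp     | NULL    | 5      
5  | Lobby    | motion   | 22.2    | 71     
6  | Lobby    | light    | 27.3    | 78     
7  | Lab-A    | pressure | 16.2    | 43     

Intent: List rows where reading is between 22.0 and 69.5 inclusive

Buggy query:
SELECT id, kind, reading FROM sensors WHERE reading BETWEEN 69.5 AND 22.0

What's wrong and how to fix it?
Bug: The bounds are reversed; BETWEEN a AND b requires a <= b to match anything

Fix: Write BETWEEN 22.0 AND 69.5

Corrected query:
SELECT id, kind, reading FROM sensors WHERE reading BETWEEN 22.0 AND 69.5

Result:
id | kind     | reading
---+----------+--------
2  | humidity | 46     
5  | motion   | 22.2   
6  | light    | 27.3   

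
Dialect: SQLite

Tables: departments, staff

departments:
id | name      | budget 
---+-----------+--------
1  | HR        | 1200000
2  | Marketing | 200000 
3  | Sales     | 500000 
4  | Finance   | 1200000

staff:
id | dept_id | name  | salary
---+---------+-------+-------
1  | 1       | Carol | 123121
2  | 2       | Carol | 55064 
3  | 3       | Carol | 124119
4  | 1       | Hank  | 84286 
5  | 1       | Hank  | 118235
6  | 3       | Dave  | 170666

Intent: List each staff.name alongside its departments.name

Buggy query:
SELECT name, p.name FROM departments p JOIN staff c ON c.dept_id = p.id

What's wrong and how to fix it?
Bug: 'name' exists in both joined tables, so the database can't tell which one is meant

Fix: Prefix ambiguous columns with the table alias

Corrected query:
SELECT c.name, p.name FROM departments p JOIN staff c ON c.dept_id = p.id

Result:
name  | name     
------+----------
Carol | HR       
Carol | Marketing
Carol | Sales    
Hank  | HR       
Hank  | HR       
Dave  | Sales    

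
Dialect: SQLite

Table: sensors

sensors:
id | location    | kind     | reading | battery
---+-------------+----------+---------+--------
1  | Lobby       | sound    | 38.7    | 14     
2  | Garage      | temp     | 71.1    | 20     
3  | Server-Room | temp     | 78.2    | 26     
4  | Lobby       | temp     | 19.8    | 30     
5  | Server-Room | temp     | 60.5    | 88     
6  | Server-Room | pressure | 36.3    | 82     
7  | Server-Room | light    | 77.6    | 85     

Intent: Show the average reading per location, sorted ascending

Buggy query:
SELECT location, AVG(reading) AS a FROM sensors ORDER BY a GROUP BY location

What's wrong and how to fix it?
Bug: GROUP BY must precede ORDER BY

Fix: Reorder: SELECT … FROM … GROUP BY … ORDER BY …

Corrected query:
SELECT location, AVG(reading) AS a FROM sensors GROUP BY location ORDER BY a

Result:
location    | a    
------------+------
Lobby       | 29.25
Server-Room | 63.15
Garage      | 71.1 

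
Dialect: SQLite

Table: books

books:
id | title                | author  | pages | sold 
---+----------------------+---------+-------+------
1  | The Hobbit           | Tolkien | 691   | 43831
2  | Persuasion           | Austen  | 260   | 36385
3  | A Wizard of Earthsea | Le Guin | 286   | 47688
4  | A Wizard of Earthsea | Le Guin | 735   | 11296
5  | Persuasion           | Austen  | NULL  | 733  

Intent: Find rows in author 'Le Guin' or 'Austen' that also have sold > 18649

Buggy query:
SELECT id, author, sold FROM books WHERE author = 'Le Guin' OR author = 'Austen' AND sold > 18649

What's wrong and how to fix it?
Bug: AND binds tighter than OR, so this parses as author = 'Le Guin' OR (author = 'Austen' AND sold > 18649)

Fix: Group the OR with parentheses (or use IN), then AND the threshold

Corrected query:
SELECT id, author, sold FROM books WHERE (author = 'Le Guin' OR author = 'Austen') AND sold > 18649

Result:
id | author  | sold 
---+---------+------
2  | Austen  | 36385
3  | Le Guin | 47688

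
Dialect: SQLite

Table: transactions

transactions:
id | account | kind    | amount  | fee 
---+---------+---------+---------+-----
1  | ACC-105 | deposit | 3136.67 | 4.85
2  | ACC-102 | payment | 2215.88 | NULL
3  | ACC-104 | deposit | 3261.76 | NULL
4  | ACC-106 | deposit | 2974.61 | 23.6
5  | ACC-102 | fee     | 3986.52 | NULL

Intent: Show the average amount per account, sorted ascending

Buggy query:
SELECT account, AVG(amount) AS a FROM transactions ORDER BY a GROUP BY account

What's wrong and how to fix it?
Bug: GROUP BY must precede ORDER BY

Fix: Reorder: SELECT … FROM … GROUP BY … ORDER BY …

Corrected query:
SELECT account, AVG(amount) AS a FROM transactions GROUP BY account ORDER BY a

Result:
account | a      
--------+--------
ACC-106 | 2974.61
ACC-102 | 3101.2 
ACC-105 | 3136.67
ACC-104 | 3261.76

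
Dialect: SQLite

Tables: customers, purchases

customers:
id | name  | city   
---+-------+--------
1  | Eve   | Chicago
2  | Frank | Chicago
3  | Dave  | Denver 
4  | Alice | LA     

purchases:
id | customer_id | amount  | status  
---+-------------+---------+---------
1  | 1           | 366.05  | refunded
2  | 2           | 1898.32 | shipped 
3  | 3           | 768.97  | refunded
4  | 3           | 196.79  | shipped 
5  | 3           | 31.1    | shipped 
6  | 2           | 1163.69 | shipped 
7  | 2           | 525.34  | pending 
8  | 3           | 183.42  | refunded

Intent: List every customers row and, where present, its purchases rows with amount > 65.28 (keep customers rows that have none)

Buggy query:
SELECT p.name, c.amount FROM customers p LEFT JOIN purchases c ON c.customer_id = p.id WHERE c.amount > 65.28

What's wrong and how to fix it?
Bug: A WHERE condition on the right-hand table after LEFT JOIN drops unmatched parents

Fix: Put 'c.amount > 65.28' in the JOIN's ON clause instead of WHERE

Corrected query:
SELECT p.name, c.amount FROM customers p LEFT JOIN purchases c ON c.customer_id = p.id AND c.amount > 65.28

Result:
name  | amount 
------+--------
Eve   | 366.05 
Frank | 525.34 
Frank | 1163.69
Frank | 1898.32
Dave  | 183.42 
Dave  | 196.79 
Dave  | 768.97 
Alice | NULL   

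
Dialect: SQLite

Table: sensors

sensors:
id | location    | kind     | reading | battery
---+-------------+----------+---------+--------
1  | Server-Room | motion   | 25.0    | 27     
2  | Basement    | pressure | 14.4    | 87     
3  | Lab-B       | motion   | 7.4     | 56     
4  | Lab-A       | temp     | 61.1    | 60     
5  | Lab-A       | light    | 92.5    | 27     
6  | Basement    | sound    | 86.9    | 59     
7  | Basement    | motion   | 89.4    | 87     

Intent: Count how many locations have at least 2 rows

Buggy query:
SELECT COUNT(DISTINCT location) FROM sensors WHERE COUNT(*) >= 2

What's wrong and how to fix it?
Bug: COUNT(*) cannot appear in WHERE; the per-group count doesn't exist yet

Fix: Use a subquery that GROUPs and filters with HAVING, then count its rows

Corrected query:
SELECT COUNT(*) FROM (SELECT location FROM sensors GROUP BY location HAVING COUNT(*) >= 2)

Result:
COUNT(*)
--------
2       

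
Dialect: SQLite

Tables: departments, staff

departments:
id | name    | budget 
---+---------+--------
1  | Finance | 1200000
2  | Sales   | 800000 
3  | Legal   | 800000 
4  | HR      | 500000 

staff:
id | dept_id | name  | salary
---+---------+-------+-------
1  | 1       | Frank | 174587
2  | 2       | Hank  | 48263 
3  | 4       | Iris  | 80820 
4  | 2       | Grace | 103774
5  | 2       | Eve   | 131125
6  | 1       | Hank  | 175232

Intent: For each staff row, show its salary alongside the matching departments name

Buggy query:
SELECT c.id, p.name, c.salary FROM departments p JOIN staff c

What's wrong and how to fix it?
Bug: Missing join condition: each staff row is matched to all departments rows instead of just its own

Fix: Add ON c.dept_id = p.id to the JOIN

Corrected query:
SELECT c.id, p.name, c.salary FROM departments p JOIN staff c ON c.dept_id = p.id

Result:
id | name    | salary
---+---------+-------
1  | Finance | 174587
2  | Sales   | 48263 
3  | HR      | 80820 
4  | Sales   | 103774
5  | Sales   | 131125
6  | Finance | 175232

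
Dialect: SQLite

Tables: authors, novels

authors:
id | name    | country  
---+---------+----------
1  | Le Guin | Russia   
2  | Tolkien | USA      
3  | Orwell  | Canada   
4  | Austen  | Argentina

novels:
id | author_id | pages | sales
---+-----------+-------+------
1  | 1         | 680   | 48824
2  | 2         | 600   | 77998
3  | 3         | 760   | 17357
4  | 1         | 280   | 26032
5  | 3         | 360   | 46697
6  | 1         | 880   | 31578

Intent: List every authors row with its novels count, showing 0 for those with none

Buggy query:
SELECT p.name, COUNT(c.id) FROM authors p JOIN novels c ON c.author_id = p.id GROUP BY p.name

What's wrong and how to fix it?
Bug: INNER JOIN drops authors rows that have no matching novels rows

Fix: Use LEFT JOIN so parents without children still appear (COUNT(c.id) gives 0)

Corrected query:
SELECT p.name, COUNT(c.id) FROM authors p LEFT JOIN novels c ON c.author_id = p.id GROUP BY p.name

Result:
name    | COUNT(c.id)
--------+------------
Austen  | 0          
Le Guin | 3          
Orwell  | 2          
Tolkien | 1          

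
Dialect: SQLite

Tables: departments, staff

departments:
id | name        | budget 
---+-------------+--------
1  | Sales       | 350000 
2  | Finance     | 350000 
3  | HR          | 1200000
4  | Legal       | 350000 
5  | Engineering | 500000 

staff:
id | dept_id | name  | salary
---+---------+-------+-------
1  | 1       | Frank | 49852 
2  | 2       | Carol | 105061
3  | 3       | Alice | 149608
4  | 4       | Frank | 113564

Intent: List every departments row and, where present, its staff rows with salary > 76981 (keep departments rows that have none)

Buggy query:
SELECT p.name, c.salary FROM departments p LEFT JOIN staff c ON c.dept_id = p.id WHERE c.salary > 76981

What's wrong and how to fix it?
Bug: Filtering c.salary in WHERE discards the NULL rows produced by LEFT JOIN, turning it into an inner join

Fix: Move the right-table condition into the ON clause so unmatched parents are kept

Corrected query:
SELECT p.name, c.salary FROM departments p LEFT JOIN staff c ON c.dept_id = p.id AND c.salary > 76981

Result:
name        | salary
------------+-------
Sales       | NULL  
Finance     | 105061
HR          | 149608
Legal       | 113564
Engineering | NULL  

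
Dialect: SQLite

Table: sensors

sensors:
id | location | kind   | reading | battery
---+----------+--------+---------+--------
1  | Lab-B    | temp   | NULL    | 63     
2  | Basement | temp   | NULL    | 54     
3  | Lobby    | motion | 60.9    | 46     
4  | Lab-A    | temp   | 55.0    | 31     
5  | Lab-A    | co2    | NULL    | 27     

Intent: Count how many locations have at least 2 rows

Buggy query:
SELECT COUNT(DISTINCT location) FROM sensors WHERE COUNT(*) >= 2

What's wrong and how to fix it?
Bug: COUNT(*) cannot appear in WHERE; the per-group count doesn't exist yet

Fix: Use a subquery that GROUPs and filters with HAVING, then count its rows

Corrected query:
SELECT COUNT(*) FROM (SELECT location FROM sensors GROUP BY location HAVING COUNT(*) >= 2)

Result:
COUNT(*)
--------
1       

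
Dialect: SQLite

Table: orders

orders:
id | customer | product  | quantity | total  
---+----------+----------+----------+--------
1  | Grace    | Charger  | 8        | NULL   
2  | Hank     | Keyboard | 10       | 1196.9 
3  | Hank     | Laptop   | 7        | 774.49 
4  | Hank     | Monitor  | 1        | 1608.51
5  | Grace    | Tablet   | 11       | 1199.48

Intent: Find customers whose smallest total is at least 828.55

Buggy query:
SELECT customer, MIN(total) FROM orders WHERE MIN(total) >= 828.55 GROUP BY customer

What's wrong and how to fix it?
Bug: Aggregates like MIN are computed per group after WHERE runs

Fix: Use HAVING for the per-group MIN condition

Corrected query:
SELECT customer, MIN(total) FROM orders GROUP BY customer HAVING MIN(total) >= 828.55

Result:
customer | MIN(total)
---------+-----------
Grace    | 1199.48   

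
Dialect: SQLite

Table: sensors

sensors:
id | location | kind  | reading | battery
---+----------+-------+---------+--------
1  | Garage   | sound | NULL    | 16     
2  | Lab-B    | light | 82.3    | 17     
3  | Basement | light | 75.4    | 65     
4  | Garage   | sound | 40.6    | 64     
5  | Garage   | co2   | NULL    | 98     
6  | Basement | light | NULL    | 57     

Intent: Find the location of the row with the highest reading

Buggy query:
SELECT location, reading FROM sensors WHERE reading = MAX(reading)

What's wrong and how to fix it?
Bug: MAX(reading) is an aggregate and cannot be used directly in WHERE

Fix: Use a subquery: WHERE reading = (SELECT MAX(reading) FROM sensors)

Corrected query:
SELECT location, reading FROM sensors WHERE reading = (SELECT MAX(reading) FROM sensors)

Result:
location | reading
---------+--------
Lab-B    | 82.3   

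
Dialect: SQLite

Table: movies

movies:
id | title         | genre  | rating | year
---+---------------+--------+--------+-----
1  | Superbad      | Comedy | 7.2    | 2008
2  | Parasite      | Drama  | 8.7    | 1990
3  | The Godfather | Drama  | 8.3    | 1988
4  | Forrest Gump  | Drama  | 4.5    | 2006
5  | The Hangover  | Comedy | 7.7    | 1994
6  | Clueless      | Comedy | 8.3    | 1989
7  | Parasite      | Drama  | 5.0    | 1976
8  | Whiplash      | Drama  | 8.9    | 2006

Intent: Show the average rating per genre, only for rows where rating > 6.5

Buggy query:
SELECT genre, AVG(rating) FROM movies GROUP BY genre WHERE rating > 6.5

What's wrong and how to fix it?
Bug: Row-level WHERE must come before GROUP BY in the clause order

Fix: Move the WHERE clause before GROUP BY

Corrected query:
SELECT genre, AVG(rating) FROM movies WHERE rating > 6.5 GROUP BY genre

Result:
genre  | AVG(rating)
-------+------------
Comedy | 7.733333   
Drama  | 8.633333   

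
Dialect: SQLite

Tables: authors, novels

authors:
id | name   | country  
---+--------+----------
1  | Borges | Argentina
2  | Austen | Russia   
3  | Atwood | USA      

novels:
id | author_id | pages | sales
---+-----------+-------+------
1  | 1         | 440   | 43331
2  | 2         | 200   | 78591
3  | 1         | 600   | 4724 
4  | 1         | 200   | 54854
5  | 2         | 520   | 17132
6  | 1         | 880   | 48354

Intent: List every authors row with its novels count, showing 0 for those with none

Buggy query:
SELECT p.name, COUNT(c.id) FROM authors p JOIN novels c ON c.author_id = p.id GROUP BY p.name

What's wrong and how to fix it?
Bug: INNER JOIN drops authors rows that have no matching novels rows

Fix: Use LEFT JOIN so parents without children still appear (COUNT(c.id) gives 0)

Corrected query:
SELECT p.name, COUNT(c.id) FROM authors p LEFT JOIN novels c ON c.author_id = p.id GROUP BY p.name

Result:
name   | COUNT(c.id)
-------+------------
Atwood | 0          
Austen | 2          
Borges | 4          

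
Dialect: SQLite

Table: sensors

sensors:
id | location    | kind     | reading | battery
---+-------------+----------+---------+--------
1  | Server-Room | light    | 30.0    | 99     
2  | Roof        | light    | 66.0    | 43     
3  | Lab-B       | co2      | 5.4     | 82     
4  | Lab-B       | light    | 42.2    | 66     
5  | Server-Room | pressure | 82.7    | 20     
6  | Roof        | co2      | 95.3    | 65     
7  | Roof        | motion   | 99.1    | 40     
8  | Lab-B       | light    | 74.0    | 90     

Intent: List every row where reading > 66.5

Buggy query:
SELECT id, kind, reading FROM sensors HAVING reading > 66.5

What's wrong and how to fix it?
Bug: This is a non-aggregate query (no GROUP BY, no aggregates), so in SQLite the HAVING clause is invalid here; a row-level condition belongs in WHERE

Fix: Replace HAVING with WHERE since the condition applies to individual rows

Corrected query:
SELECT id, kind, reading FROM sensors WHERE reading > 66.5

Result:
id | kind     | reading
---+----------+--------
5  | pressure | 82.7   
6  | co2      | 95.3   
7  | motion   | 99.1   
8  | light    | 74     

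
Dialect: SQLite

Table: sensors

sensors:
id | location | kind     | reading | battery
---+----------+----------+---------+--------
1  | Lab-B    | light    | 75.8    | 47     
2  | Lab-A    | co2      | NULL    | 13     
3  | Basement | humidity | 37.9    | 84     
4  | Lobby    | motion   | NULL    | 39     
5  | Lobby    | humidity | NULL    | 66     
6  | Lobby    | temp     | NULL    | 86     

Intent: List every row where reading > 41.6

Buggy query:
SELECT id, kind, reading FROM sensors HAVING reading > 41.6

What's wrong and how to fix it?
Bug: This is a non-aggregate query (no GROUP BY, no aggregates), so in SQLite the HAVING clause is invalid here; a row-level condition belongs in WHERE

Fix: Replace HAVING with WHERE since the condition applies to individual rows

Corrected query:
SELECT id, kind, reading FROM sensors WHERE reading > 41.6

Result:
id | kind  | reading
---+-------+--------
1  | light | 75.8   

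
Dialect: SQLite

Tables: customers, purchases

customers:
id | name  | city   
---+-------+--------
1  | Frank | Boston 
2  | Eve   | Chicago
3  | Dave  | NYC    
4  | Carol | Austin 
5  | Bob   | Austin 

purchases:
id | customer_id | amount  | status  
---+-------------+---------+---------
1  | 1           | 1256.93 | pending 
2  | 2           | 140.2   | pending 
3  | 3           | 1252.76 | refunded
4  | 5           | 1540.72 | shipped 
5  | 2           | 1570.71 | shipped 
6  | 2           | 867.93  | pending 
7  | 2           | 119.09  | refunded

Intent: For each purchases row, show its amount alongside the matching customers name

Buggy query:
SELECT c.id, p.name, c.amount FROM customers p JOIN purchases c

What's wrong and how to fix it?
Bug: Missing join condition: each purchases row is matched to all customers rows instead of just its own

Fix: Specify the join condition linking the foreign key to the parent id

Corrected query:
SELECT c.id, p.name, c.amount FROM customers p JOIN purchases c ON c.customer_id = p.id

Result:
id | name  | amount 
---+-------+--------
1  | Frank | 1256.93
2  | Eve   | 140.2  
3  | Dave  | 1252.76
4  | Bob   | 1540.72
5  | Eve   | 1570.71
6  | Eve   | 867.93 
7  | Eve   | 119.09 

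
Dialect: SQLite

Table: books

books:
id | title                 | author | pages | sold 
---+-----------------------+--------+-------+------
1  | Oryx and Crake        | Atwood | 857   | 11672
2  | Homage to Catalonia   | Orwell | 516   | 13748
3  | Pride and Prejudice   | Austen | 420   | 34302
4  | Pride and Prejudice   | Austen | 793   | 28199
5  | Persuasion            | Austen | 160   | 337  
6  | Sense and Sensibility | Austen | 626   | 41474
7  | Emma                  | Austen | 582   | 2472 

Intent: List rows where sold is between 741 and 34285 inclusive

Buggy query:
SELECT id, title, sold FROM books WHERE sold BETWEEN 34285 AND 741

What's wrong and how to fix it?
Bug: The bounds are reversed; BETWEEN a AND b requires a <= b to match anything

Fix: Swap the bounds so the smaller value comes first

Corrected query:
SELECT id, title, sold FROM books WHERE sold BETWEEN 741 AND 34285

Result:
id | title               | sold 
---+---------------------+------
1  | Oryx and Crake      | 11672
2  | Homage to Catalonia | 13748
4  | Pride and Prejudice | 28199
7  | Emma                | 2472 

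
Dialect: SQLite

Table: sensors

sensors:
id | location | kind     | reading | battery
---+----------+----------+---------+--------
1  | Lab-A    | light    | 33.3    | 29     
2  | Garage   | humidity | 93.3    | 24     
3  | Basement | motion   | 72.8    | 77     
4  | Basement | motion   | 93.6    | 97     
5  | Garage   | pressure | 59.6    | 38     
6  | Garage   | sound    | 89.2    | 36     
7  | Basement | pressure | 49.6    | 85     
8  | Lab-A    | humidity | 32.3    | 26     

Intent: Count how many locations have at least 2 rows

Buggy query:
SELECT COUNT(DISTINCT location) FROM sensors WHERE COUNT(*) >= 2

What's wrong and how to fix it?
Bug: COUNT(*) cannot appear in WHERE; the per-group count doesn't exist yet

Fix: Group first with HAVING COUNT(*) >= 2, then COUNT the resulting groups

Corrected query:
SELECT COUNT(*) FROM (SELECT location FROM sensors GROUP BY location HAVING COUNT(*) >= 2)

Result:
COUNT(*)
--------
3       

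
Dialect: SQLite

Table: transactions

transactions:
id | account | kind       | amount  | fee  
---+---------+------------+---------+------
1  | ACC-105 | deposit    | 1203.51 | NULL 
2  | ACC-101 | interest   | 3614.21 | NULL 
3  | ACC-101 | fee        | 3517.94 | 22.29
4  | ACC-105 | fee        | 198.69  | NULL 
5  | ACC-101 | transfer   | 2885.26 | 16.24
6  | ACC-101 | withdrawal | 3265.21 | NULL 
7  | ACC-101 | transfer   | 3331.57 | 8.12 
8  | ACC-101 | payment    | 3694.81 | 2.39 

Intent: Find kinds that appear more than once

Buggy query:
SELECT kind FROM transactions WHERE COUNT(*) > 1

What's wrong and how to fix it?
Bug: COUNT(*) is an aggregate and cannot be used in WHERE

Fix: Group first, then use HAVING for the count condition

Corrected query:
SELECT kind FROM transactions GROUP BY kind HAVING COUNT(*) > 1

Result:
kind    
--------
fee     
transfer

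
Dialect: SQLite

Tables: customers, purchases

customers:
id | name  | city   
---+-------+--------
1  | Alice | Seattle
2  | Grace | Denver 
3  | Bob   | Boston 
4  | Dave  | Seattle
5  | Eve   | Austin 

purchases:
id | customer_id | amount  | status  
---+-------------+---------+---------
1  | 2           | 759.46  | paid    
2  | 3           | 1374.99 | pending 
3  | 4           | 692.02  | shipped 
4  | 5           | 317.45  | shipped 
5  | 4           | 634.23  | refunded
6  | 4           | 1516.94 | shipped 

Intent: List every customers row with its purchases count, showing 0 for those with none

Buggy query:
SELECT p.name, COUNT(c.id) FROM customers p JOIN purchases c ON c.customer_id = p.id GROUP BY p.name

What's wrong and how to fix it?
Bug: An inner join excludes parents with zero children

Fix: Switch to LEFT JOIN to retain unmatched parent rows

Corrected query:
SELECT p.name, COUNT(c.id) FROM customers p LEFT JOIN purchases c ON c.customer_id = p.id GROUP BY p.name

Result:
name  | COUNT(c.id)
------+------------
Alice | 0          
Bob   | 1          
Dave  | 3          
Eve   | 1          
Grace | 1          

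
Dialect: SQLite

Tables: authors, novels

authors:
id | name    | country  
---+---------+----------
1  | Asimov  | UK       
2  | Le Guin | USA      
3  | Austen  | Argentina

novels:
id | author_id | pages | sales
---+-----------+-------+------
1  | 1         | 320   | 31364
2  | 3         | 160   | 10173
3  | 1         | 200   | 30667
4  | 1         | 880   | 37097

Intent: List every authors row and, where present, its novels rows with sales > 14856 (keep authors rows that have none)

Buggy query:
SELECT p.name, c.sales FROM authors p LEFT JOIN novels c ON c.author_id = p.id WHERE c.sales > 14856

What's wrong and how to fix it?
Bug: Filtering c.sales in WHERE discards the NULL rows produced by LEFT JOIN, turning it into an inner join

Fix: Put 'c.sales > 14856' in the JOIN's ON clause instead of WHERE

Corrected query:
SELECT p.name, c.sales FROM authors p LEFT JOIN novels c ON c.author_id = p.id AND c.sales > 14856

Result:
name    | sales
--------+------
Asimov  | 30667
Asimov  | 31364
Asimov  | 37097
Le Guin | NULL 
Austen  | NULL 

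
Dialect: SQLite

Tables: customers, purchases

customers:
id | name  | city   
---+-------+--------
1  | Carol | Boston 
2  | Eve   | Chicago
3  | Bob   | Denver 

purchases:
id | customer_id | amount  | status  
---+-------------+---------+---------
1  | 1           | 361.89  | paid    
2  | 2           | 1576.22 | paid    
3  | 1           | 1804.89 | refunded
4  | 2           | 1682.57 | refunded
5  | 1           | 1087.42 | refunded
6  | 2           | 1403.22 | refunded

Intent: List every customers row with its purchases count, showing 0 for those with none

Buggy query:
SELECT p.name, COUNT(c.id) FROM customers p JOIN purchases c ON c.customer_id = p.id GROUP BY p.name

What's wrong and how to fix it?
Bug: An inner join excludes parents with zero children

Fix: Use LEFT JOIN so parents without children still appear (COUNT(c.id) gives 0)

Corrected query:
SELECT p.name, COUNT(c.id) FROM customers p LEFT JOIN purchases c ON c.customer_id = p.id GROUP BY p.name

Result:
name  | COUNT(c.id)
------+------------
Bob   | 0          
Carol | 3          
Eve   | 3          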